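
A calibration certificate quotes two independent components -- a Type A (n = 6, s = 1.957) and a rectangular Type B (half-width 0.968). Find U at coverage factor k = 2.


u_A = s / sqrt(n) = 1.957 / sqrt(6) = 0.7989419
u_B = half_width / sqrt(3) = 0.968 / sqrt(3) = 0.55887506
uc = sqrt(u_A^2 + u_B^2) = sqrt(0.7989419^2 + 0.55887506^2) = 0.97501256
U = k * uc = 2 * 0.97501256
U = 1.9500

1.9500


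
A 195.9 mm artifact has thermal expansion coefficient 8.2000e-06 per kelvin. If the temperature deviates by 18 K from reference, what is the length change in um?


dL = L * alpha * dT
= 195.9 * 8.2000e-06 * 18
= 0.0289148 mm
dL_um = 0.0289148 * 1000 = 28.9148 um

28.9148


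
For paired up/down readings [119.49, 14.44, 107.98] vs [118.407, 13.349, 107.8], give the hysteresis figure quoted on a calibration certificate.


|119.49 - 118.407| = 1.0830
|14.44 - 13.349| = 1.0910
|107.98 - 107.8| = 0.1800
hysteresis = max(diffs) = 1.0910

1.0910


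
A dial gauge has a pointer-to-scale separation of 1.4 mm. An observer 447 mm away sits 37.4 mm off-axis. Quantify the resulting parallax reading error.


error = h * offset / d
= 1.4 * 37.4 / 447
= 0.1171

0.1171


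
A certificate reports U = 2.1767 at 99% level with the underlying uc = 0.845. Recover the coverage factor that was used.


k = U / uc
k = 2.1767 / 0.845
k = 2.576

2.576


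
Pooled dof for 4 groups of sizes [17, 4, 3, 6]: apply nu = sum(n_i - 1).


nu = sum_i (n_i - 1)
nu = ((17 - 1) + (4 - 1) + (3 - 1) + (6 - 1))
nu = 16 + 3 + 2 + 5
nu = 26

26


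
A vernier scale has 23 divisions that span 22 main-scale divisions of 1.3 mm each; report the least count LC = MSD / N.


LC = MSD / n_div
= 1.3 / 23
= 0.0565

0.0565


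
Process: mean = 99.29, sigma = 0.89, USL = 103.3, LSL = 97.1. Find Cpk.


Cpu = (USL - mean) / (3*sigma) = (103.3 - 99.29) / (3*0.89) = 1.5019
Cpl = (mean - LSL) / (3*sigma) = (99.29 - 97.1) / (3*0.89) = 0.8202
Cpk = min(Cpu, Cpl) = 0.8202

0.8202


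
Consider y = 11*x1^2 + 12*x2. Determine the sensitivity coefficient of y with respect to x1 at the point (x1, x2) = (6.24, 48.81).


y = 11*x1^2 + 12*x2
dy/dx1 = 2*11*x1
Evaluate at x1 = 6.24: c1 = 22 * 6.24
c1 = 137.2800

137.2800


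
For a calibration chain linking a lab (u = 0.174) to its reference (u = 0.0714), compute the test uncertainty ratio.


TUR = u_lab / u_ref
= 0.174 / 0.0714
= 2.4370

2.4370


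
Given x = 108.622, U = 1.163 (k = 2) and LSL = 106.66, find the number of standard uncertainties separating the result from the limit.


u = U / k = 1.163 / 2 = 0.5815
margin = |LSL - x| = |106.66 - 108.622| = 1.962
z = margin / u = 1.962 / 0.5815
z = 3.3740

3.3740


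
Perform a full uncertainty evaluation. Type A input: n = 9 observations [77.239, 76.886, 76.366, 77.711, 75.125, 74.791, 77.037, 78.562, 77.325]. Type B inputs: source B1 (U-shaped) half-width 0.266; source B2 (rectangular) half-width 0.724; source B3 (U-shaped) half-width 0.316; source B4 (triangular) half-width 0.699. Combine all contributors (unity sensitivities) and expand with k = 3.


mean = (77.239 + 76.886 + 76.366 + 77.711 + 75.125 + 74.791 + 77.037 + 78.562 + 77.325) / 9 = 76.78244444
s = sqrt(sum((x - mean)^2)/(n-1)) = 1.1986328
u_A = s / sqrt(n) = 1.1986328 / sqrt(9) = 0.39954427
u_B1 = 0.266 / sqrt(2) = 0.1880904
u_B2 = 0.724 / sqrt(3) = 0.41800159
u_B3 = 0.316 / sqrt(2) = 0.22344574
u_B4 = 0.699 / sqrt(6) = 0.28536556
uc = sqrt(0.39954427^2 + 0.1880904^2 + 0.41800159^2 + 0.22344574^2 + 0.28536556^2) = 0.70788449
U = k * uc = 3 * 0.70788449
U = 2.1237

2.1237


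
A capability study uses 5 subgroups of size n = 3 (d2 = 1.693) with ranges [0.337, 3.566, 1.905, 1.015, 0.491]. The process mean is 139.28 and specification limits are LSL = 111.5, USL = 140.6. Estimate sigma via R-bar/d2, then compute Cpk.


R_bar = (0.337 + 3.566 + 1.905 + 1.015 + 0.491) / 5 = 1.4628
sigma = R_bar / d2 = 1.4628 / 1.693 = 0.86402835
Cp = (USL - LSL)/(6*sigma) = (140.6 - 111.5)/(6*0.86402835) = 5.6132
Cpu = (140.6 - 139.28)/(3*0.86402835) = 0.5092
Cpl = (139.28 - 111.5)/(3*0.86402835) = 10.7172
Cpk = min(Cpu, Cpl) = 0.5092

0.5092


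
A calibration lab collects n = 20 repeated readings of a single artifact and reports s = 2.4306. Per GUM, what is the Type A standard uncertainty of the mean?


u_A = s / sqrt(n)
u_A = 2.4306 / sqrt(20)
u_A = 2.4306 / 4.472136
u_A = 0.5435

0.5435


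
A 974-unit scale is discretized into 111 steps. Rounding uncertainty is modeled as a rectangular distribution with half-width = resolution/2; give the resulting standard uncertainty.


resolution = range / divisions
resolution = 974 / 111 = 8.7747748
u_res = resolution / (2*sqrt(3))
u_res = 8.7747748 / 3.4641016
u_res = 2.5331

2.5331


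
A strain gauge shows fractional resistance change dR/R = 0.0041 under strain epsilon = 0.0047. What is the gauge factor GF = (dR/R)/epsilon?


GF = (dR/R) / epsilon
= 0.0041 / 0.0047
= 0.8723

0.8723


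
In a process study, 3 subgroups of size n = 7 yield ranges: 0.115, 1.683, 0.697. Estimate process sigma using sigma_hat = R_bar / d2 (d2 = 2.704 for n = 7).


R_bar = (0.115 + 1.683 + 0.697) / 3
R_bar = 2.495 / 3 = 0.83166667
sigma_hat = R_bar / d2 = 0.83166667 / 2.704 = 0.3076

0.3076


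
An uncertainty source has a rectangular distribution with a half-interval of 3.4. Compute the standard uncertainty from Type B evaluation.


u_B = half_width / sqrt(3)
u_B = 3.4 / 1.7320508
u_B = 1.9630

1.9630


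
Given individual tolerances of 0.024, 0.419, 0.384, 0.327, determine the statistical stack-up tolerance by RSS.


RSS = sqrt(0.024^2 + 0.419^2 + 0.384^2 + 0.327^2)
= sqrt(0.430522)
= 0.6561

0.6561


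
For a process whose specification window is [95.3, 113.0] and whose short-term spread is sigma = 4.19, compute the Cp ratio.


Cp = (USL - LSL) / (6 * sigma)
= (113.0 - 95.3) / (6 * 4.19)
= 17.7000 / 25.1400
= 0.7041

0.7041


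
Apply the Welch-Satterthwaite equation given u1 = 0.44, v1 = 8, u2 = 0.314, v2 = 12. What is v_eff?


uc = sqrt(u1^2 + u2^2) = sqrt(0.44^2 + 0.314^2) = 0.54055157
v_eff = uc^4 / (u1^4/v1 + u2^4/v2)
= 0.54055157^4 / (0.44^4/8 + 0.314^4/12)
= 0.085378502 / 0.0054952176
v_eff = 15.5369

15.5369


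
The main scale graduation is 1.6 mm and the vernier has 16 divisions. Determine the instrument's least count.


LC = MSD / n_div
= 1.6 / 16
= 0.1000

0.1000


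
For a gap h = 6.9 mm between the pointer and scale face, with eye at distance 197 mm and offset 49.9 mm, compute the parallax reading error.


error = h * offset / d
= 6.9 * 49.9 / 197
= 1.7478

1.7478


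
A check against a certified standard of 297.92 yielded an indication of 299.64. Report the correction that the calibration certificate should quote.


Correction = standard - reading
= 297.92 - 299.64
= -1.7200

-1.7200


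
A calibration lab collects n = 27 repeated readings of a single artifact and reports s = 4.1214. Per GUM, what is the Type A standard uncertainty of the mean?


u_A = s / sqrt(n)
u_A = 4.1214 / sqrt(27)
u_A = 4.1214 / 5.1961524
u_A = 0.7932

0.7932


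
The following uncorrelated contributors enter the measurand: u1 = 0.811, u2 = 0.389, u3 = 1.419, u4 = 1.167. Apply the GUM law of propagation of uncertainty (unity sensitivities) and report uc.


uc = sqrt(0.811^2 + 0.389^2 + 1.419^2 + 1.167^2)
uc = sqrt(4.184492)
uc = 2.0456

2.0456


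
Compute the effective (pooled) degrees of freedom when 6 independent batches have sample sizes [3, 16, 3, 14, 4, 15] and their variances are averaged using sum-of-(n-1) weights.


nu = sum_i (n_i - 1)
nu = ((3 - 1) + (16 - 1) + (3 - 1) + (14 - 1) + (4 - 1) + (15 - 1))
nu = 2 + 15 + 2 + 13 + 3 + 14
nu = 49

49


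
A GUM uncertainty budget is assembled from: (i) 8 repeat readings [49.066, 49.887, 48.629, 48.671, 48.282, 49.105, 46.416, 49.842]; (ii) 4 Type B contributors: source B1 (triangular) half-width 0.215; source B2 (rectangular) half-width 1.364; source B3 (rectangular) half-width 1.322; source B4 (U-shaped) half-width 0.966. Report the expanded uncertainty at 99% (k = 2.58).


mean = (49.066 + 49.887 + 48.629 + 48.671 + 48.282 + 49.105 + 46.416 + 49.842) / 8 = 48.73725
s = sqrt(sum((x - mean)^2)/(n-1)) = 1.0952674
u_A = s / sqrt(n) = 1.0952674 / sqrt(8) = 0.3872355
u_B1 = 0.215 / sqrt(6) = 0.087773382
u_B2 = 1.364 / sqrt(3) = 0.78750577
u_B3 = 1.322 / sqrt(3) = 0.76325706
u_B4 = 0.966 / sqrt(2) = 0.68306515
uc = sqrt(0.3872355^2 + 0.087773382^2 + 0.78750577^2 + 0.76325706^2 + 0.68306515^2) = 1.3516509
U = k * uc = 2.58 * 1.3516509
U = 3.4873

3.4873


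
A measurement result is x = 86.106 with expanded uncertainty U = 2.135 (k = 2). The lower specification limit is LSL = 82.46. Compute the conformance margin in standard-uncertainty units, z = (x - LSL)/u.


u = U / k = 2.135 / 2 = 1.0675
margin = |LSL - x| = |82.46 - 86.106| = 3.646
z = margin / u = 3.646 / 1.0675
z = 3.4155

3.4155


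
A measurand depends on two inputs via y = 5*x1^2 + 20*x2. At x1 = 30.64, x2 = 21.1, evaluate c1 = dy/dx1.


y = 5*x1^2 + 20*x2
dy/dx1 = 2*5*x1
Evaluate at x1 = 30.64: c1 = 10 * 30.64
c1 = 306.4000

306.4000


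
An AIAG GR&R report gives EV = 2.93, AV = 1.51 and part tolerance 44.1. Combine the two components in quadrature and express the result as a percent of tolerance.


GRR = sqrt(EV^2 + AV^2) = sqrt(2.93^2 + 1.51^2) = 3.2962099
%GRR = GRR / tol * 100 = 3.2962099 / 44.1 * 100
%GRR = 7.4744

7.4744


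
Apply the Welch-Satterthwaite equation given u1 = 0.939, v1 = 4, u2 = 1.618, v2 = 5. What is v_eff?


uc = sqrt(u1^2 + u2^2) = sqrt(0.939^2 + 1.618^2) = 1.8707338
v_eff = uc^4 / (u1^4/v1 + u2^4/v2)
= 1.8707338^4 / (0.939^4/4 + 1.618^4/5)
= 12.247515 / 1.5650632
v_eff = 7.8256

7.8256


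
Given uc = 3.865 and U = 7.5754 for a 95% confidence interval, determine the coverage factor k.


k = U / uc
k = 7.5754 / 3.865
k = 1.96

1.96


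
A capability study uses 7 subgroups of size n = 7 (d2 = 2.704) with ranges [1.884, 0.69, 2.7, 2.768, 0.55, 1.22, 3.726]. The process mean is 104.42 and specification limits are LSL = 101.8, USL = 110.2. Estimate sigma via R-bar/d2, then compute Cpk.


R_bar = (1.884 + 0.69 + 2.7 + 2.768 + 0.55 + 1.22 + 3.726) / 7 = 1.934
sigma = R_bar / d2 = 1.934 / 2.704 = 0.71523669
Cp = (USL - LSL)/(6*sigma) = (110.2 - 101.8)/(6*0.71523669) = 1.9574
Cpu = (110.2 - 104.42)/(3*0.71523669) = 2.6937
Cpl = (104.42 - 101.8)/(3*0.71523669) = 1.2210
Cpk = min(Cpu, Cpl) = 1.2210

1.2210


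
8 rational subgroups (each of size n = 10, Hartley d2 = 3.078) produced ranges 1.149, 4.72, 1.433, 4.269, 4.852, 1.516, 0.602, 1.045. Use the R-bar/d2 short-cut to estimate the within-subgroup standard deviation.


R_bar = (1.149 + 4.72 + 1.433 + 4.269 + 4.852 + 1.516 + 0.602 + 1.045) / 8
R_bar = 19.586 / 8 = 2.44825
sigma_hat = R_bar / d2 = 2.44825 / 3.078 = 0.7954

0.7954


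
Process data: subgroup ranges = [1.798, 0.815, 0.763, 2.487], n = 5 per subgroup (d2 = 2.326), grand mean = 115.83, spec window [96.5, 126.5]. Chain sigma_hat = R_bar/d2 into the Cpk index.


R_bar = (1.798 + 0.815 + 0.763 + 2.487) / 4 = 1.46575
sigma = R_bar / d2 = 1.46575 / 2.326 = 0.63015907
Cp = (USL - LSL)/(6*sigma) = (126.5 - 96.5)/(6*0.63015907) = 7.9345
Cpu = (126.5 - 115.83)/(3*0.63015907) = 5.6441
Cpl = (115.83 - 96.5)/(3*0.63015907) = 10.2249
Cpk = min(Cpu, Cpl) = 5.6441

5.6441


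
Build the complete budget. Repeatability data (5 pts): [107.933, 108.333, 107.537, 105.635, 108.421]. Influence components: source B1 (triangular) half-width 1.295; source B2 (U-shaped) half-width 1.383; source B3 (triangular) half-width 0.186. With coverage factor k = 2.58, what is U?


mean = (107.933 + 108.333 + 107.537 + 105.635 + 108.421) / 5 = 107.5718
s = sqrt(sum((x - mean)^2)/(n-1)) = 1.1383581
u_A = s / sqrt(n) = 1.1383581 / sqrt(5) = 0.50908922
u_B1 = 1.295 / sqrt(6) = 0.52868154
u_B2 = 1.383 / sqrt(2) = 0.97792868
u_B3 = 0.186 / sqrt(6) = 0.075934182
uc = sqrt(0.50908922^2 + 0.52868154^2 + 0.97792868^2 + 0.075934182^2) = 1.2250659
U = k * uc = 2.58 * 1.2250659
U = 3.1607

3.1607


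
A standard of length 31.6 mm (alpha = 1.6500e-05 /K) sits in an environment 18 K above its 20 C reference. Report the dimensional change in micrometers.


dL = L * alpha * dT
= 31.6 * 1.6500e-05 * 18
= 0.0093852 mm
dL_um = 0.0093852 * 1000 = 9.3852 um

9.3852


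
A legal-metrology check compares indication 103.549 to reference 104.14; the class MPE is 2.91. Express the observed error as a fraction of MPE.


e = indication - reference = 103.549 - 104.14 = -0.5910
|e| = 0.5910
ratio = |e| / MPE = 0.5910 / 2.91
ratio = 0.2031

0.2031


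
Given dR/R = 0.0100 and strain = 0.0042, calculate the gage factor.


GF = (dR/R) / epsilon
= 0.0100 / 0.0042
= 2.3810

2.3810


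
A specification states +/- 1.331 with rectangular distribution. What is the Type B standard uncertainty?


u_B = half_width / sqrt(3)
u_B = 1.331 / 1.7320508
u_B = 0.7685

0.7685


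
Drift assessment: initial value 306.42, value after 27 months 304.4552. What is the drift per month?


rate = (v2 - v1) / months
= (304.4552 - 306.42) / 27
= -1.9648 / 27
= -0.0728

-0.0728


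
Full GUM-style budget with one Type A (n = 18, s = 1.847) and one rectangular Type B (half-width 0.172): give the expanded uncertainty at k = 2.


u_A = s / sqrt(n) = 1.847 / sqrt(18) = 0.43534207
u_B = half_width / sqrt(3) = 0.172 / sqrt(3) = 0.099304246
uc = sqrt(u_A^2 + u_B^2) = sqrt(0.43534207^2 + 0.099304246^2) = 0.44652441
U = k * uc = 2 * 0.44652441
U = 0.8930

0.8930


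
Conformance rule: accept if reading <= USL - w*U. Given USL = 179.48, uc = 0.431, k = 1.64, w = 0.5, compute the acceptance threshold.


U = k * uc = 1.64 * 0.431 = 0.70684
guard band g = w * U = 0.5 * 0.70684 = 0.35342
AL = USL - g = 179.48 - 0.35342
AL = 179.1266

179.1266


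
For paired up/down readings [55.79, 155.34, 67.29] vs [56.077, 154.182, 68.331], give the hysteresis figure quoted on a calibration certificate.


|55.79 - 56.077| = 0.2870
|155.34 - 154.182| = 1.1580
|67.29 - 68.331| = 1.0410
hysteresis = max(diffs) = 1.1580

1.1580


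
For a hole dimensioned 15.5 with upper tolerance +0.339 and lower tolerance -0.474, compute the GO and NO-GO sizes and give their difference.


GO = nominal - lower_tol (smallest hole = maximum material condition)
GO = 15.5 - 0.474 = 15.026
NO-GO = nominal + upper_tol (largest hole = least material condition)
NO-GO = 15.5 + 0.339 = 15.839
spread = NO-GO - GO = 15.839 - 15.026 = 0.8130

0.8130


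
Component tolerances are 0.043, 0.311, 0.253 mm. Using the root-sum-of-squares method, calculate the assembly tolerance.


RSS = sqrt(0.043^2 + 0.311^2 + 0.253^2)
= sqrt(0.162579)
= 0.4032

0.4032


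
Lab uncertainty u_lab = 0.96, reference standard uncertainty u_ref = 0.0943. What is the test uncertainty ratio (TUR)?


TUR = u_lab / u_ref
= 0.96 / 0.0943
= 10.1803

10.1803


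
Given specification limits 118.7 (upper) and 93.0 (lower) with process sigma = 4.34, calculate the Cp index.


Cp = (USL - LSL) / (6 * sigma)
= (118.7 - 93.0) / (6 * 4.34)
= 25.7000 / 26.0400
= 0.9869

0.9869


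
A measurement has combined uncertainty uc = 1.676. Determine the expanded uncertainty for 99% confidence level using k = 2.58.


U = k * uc
U = 2.58 * 1.676
U = 4.3241

4.3241


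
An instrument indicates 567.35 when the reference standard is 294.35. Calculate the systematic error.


Systematic error = measured - true
= 567.35 - 294.35
= 273.0000

273.0000


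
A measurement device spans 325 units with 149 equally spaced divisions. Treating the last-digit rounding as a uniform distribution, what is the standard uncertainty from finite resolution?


resolution = range / divisions
resolution = 325 / 149 = 2.1812081
u_res = resolution / (2*sqrt(3))
u_res = 2.1812081 / 3.4641016
u_res = 0.6297

0.6297


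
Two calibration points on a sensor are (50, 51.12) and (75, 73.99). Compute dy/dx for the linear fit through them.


slope = (y2 - y1) / (x2 - x1)
= (73.99 - 51.12) / (75 - 50)
= 22.8700 / 25
= 0.9148

0.9148


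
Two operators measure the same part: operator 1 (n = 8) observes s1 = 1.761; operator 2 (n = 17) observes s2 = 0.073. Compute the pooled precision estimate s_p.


s_p = sqrt(((n1-1)*s1^2 + (n2-1)*s2^2) / (n1+n2-2))
numerator = (8-1)*1.761^2 + (17-1)*0.073^2 = 21.707847 + 0.085264 = 21.793111
denominator = 8 + 17 - 2 = 23
s_p^2 = 21.793111 / 23 = 0.94752657
s_p = sqrt(0.94752657) = 0.9734

0.9734


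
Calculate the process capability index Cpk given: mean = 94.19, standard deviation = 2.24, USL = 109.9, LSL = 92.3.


Cpu = (USL - mean) / (3*sigma) = (109.9 - 94.19) / (3*2.24) = 2.3378
Cpl = (mean - LSL) / (3*sigma) = (94.19 - 92.3) / (3*2.24) = 0.2813
Cpk = min(Cpu, Cpl) = 0.2813

0.2813


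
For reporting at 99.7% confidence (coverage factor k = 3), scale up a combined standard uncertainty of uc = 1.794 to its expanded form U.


U = k * uc
U = 3 * 1.794
U = 5.3820

5.3820


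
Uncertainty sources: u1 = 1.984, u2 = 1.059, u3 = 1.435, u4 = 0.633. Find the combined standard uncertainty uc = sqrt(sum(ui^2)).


uc = sqrt(1.984^2 + 1.059^2 + 1.435^2 + 0.633^2)
uc = sqrt(7.517651)
uc = 2.7418

2.7418


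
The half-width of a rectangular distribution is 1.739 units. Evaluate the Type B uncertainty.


u_B = half_width / sqrt(3)
u_B = 1.739 / 1.7320508
u_B = 1.0040

1.0040


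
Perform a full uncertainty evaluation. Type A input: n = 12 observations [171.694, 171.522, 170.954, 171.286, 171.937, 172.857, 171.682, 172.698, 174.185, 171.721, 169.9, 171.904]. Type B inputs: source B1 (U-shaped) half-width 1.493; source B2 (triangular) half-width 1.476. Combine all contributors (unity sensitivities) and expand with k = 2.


mean = (171.694 + 171.522 + 170.954 + 171.286 + 171.937 + 172.857 + 171.682 + 172.698 + 174.185 + 171.721 + 169.9 + 171.904) / 12 = 171.8616667
s = sqrt(sum((x - mean)^2)/(n-1)) = 1.0572016
u_A = s / sqrt(n) = 1.0572016 / sqrt(12) = 0.30518781
u_B1 = 1.493 / sqrt(2) = 1.0557104
u_B2 = 1.476 / sqrt(6) = 0.60257448
uc = sqrt(0.30518781^2 + 1.0557104^2 + 0.60257448^2) = 1.2532997
U = k * uc = 2 * 1.2532997
U = 2.5066

2.5066


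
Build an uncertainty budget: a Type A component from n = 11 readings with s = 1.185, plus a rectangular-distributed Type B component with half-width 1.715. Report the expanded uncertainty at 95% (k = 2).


u_A = s / sqrt(n) = 1.185 / sqrt(11) = 0.35729094
u_B = half_width / sqrt(3) = 1.715 / sqrt(3) = 0.99015571
uc = sqrt(u_A^2 + u_B^2) = sqrt(0.35729094^2 + 0.99015571^2) = 1.0526467
U = k * uc = 2 * 1.0526467
U = 2.1053

2.1053


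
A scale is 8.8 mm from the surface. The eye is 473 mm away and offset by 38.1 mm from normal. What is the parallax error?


error = h * offset / d
= 8.8 * 38.1 / 473
= 0.7088

0.7088


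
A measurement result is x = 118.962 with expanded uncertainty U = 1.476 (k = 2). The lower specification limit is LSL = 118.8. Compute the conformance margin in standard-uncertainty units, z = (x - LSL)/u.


u = U / k = 1.476 / 2 = 0.738
margin = |LSL - x| = |118.8 - 118.962| = 0.162
z = margin / u = 0.162 / 0.738
z = 0.2195

0.2195


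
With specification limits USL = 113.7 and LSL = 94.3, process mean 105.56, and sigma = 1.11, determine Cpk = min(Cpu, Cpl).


Cpu = (USL - mean) / (3*sigma) = (113.7 - 105.56) / (3*1.11) = 2.4444
Cpl = (mean - LSL) / (3*sigma) = (105.56 - 94.3) / (3*1.11) = 3.3814
Cpk = min(Cpu, Cpl) = 2.4444

2.4444


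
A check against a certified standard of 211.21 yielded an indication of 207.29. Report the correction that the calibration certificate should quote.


Correction = standard - reading
= 211.21 - 207.29
= 3.9200

3.9200


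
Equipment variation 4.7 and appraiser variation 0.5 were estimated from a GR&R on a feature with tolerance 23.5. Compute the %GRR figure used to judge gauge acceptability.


GRR = sqrt(EV^2 + AV^2) = sqrt(4.7^2 + 0.5^2) = 4.7265209
%GRR = GRR / tol * 100 = 4.7265209 / 23.5 * 100
%GRR = 20.1129

20.1129


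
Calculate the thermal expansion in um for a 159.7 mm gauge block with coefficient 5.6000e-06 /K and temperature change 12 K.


dL = L * alpha * dT
= 159.7 * 5.6000e-06 * 12
= 0.0107318 mm
dL_um = 0.0107318 * 1000 = 10.7318 um

10.7318


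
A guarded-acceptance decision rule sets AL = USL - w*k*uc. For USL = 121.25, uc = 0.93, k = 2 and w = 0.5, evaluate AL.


U = k * uc = 2 * 0.93 = 1.86
guard band g = w * U = 0.5 * 1.86 = 0.93
AL = USL - g = 121.25 - 0.93
AL = 120.3200

120.3200


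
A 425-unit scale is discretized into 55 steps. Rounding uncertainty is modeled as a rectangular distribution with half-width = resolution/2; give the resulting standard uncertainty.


resolution = range / divisions
resolution = 425 / 55 = 7.7272727
u_res = resolution / (2*sqrt(3))
u_res = 7.7272727 / 3.4641016
u_res = 2.2307

2.2307


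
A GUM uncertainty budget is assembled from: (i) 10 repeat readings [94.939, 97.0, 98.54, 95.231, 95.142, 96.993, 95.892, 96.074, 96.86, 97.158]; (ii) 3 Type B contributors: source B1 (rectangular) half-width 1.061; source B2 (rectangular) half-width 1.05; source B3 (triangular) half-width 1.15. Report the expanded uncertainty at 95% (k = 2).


mean = (94.939 + 97.0 + 98.54 + 95.231 + 95.142 + 96.993 + 95.892 + 96.074 + 96.86 + 97.158) / 10 = 96.3829
s = sqrt(sum((x - mean)^2)/(n-1)) = 1.1314924
u_A = s / sqrt(n) = 1.1314924 / sqrt(10) = 0.35780931
u_B1 = 1.061 / sqrt(3) = 0.61256864
u_B2 = 1.05 / sqrt(3) = 0.60621778
u_B3 = 1.15 / sqrt(6) = 0.46948553
uc = sqrt(0.35780931^2 + 0.61256864^2 + 0.60621778^2 + 0.46948553^2) = 1.0445978
U = k * uc = 2 * 1.0445978
U = 2.0892

2.0892


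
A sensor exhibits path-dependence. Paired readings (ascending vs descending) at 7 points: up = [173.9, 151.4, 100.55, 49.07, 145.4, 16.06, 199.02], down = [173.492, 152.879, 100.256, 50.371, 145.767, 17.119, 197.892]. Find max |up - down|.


|173.9 - 173.492| = 0.4080
|151.4 - 152.879| = 1.4790
|100.55 - 100.256| = 0.2940
|49.07 - 50.371| = 1.3010
|145.4 - 145.767| = 0.3670
|16.06 - 17.119| = 1.0590
|199.02 - 197.892| = 1.1280
hysteresis = max(diffs) = 1.4790

1.4790


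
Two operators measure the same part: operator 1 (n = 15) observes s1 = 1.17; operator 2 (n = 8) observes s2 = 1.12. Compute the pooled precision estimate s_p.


s_p = sqrt(((n1-1)*s1^2 + (n2-1)*s2^2) / (n1+n2-2))
numerator = (15-1)*1.17^2 + (8-1)*1.12^2 = 19.1646 + 8.7808 = 27.9454
denominator = 15 + 8 - 2 = 21
s_p^2 = 27.9454 / 21 = 1.3307333
s_p = sqrt(1.3307333) = 1.1536

1.1536


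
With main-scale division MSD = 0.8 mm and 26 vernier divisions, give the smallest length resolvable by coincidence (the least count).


LC = MSD / n_div
= 0.8 / 26
= 0.0308

0.0308


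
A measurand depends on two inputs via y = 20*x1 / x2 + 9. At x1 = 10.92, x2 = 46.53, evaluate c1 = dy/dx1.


y = 20*x1 / x2 + 9
dy/dx1 = 20/x2
Evaluate at x2 = 46.53: c1 = 20 / 46.53
c1 = 0.4298

0.4298


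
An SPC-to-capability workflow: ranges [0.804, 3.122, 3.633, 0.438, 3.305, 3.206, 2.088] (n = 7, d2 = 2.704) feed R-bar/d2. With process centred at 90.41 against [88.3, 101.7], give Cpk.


R_bar = (0.804 + 3.122 + 3.633 + 0.438 + 3.305 + 3.206 + 2.088) / 7 = 2.3708571
sigma = R_bar / d2 = 2.3708571 / 2.704 = 0.87679626
Cp = (USL - LSL)/(6*sigma) = (101.7 - 88.3)/(6*0.87679626) = 2.5472
Cpu = (101.7 - 90.41)/(3*0.87679626) = 4.2921
Cpl = (90.41 - 88.3)/(3*0.87679626) = 0.8022
Cpk = min(Cpu, Cpl) = 0.8022

0.8022


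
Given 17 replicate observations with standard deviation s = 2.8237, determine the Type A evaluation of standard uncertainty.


u_A = s / sqrt(n)
u_A = 2.8237 / sqrt(17)
u_A = 2.8237 / 4.1231056
u_A = 0.6848

0.6848


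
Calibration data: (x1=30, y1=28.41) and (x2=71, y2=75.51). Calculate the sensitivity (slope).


slope = (y2 - y1) / (x2 - x1)
= (75.51 - 28.41) / (71 - 30)
= 47.1000 / 41
= 1.1488

1.1488


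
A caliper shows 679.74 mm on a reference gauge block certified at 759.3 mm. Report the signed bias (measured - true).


Systematic error = measured - true
= 679.74 - 759.3
= -79.5600

-79.5600


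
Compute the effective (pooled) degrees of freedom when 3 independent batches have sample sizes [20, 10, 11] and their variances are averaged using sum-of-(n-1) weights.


nu = sum_i (n_i - 1)
nu = ((20 - 1) + (10 - 1) + (11 - 1))
nu = 19 + 9 + 10
nu = 38

38


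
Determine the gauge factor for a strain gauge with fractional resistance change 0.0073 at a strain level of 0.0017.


GF = (dR/R) / epsilon
= 0.0073 / 0.0017
= 4.2941

4.2941


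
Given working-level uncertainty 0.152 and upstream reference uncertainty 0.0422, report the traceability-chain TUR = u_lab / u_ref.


TUR = u_lab / u_ref
= 0.152 / 0.0422
= 3.6019

3.6019


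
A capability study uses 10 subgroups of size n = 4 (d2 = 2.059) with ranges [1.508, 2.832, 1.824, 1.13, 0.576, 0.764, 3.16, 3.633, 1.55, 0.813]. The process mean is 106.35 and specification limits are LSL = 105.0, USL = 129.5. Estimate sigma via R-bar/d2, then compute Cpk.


R_bar = (1.508 + 2.832 + 1.824 + 1.13 + 0.576 + 0.764 + 3.16 + 3.633 + 1.55 + 0.813) / 10 = 1.779
sigma = R_bar / d2 = 1.779 / 2.059 = 0.86401166
Cp = (USL - LSL)/(6*sigma) = (129.5 - 105.0)/(6*0.86401166) = 4.7260
Cpu = (129.5 - 106.35)/(3*0.86401166) = 8.9312
Cpl = (106.35 - 105.0)/(3*0.86401166) = 0.5208
Cpk = min(Cpu, Cpl) = 0.5208

0.5208


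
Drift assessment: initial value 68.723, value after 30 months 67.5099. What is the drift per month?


rate = (v2 - v1) / months
= (67.5099 - 68.723) / 30
= -1.2131 / 30
= -0.0404

-0.0404


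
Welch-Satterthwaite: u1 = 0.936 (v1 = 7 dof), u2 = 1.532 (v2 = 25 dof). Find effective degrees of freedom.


uc = sqrt(u1^2 + u2^2) = sqrt(0.936^2 + 1.532^2) = 1.795305
v_eff = uc^4 / (u1^4/v1 + u2^4/v2)
= 1.795305^4 / (0.936^4/7 + 1.532^4/25)
= 10.388503 / 0.32999004
v_eff = 31.4813

31.4813


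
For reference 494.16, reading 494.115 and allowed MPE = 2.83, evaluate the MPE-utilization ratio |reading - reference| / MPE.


e = indication - reference = 494.115 - 494.16 = -0.0450
|e| = 0.0450
ratio = |e| / MPE = 0.0450 / 2.83
ratio = 0.0159

0.0159


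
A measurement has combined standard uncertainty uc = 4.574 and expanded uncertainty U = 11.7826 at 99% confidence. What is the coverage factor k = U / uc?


k = U / uc
k = 11.7826 / 4.574
k = 2.576

2.576


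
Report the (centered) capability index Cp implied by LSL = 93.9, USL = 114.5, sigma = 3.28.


Cp = (USL - LSL) / (6 * sigma)
= (114.5 - 93.9) / (6 * 3.28)
= 20.6000 / 19.6800
= 1.0467

1.0467


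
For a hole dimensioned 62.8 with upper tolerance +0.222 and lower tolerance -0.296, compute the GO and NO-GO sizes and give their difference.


GO = nominal - lower_tol (smallest hole = maximum material condition)
GO = 62.8 - 0.296 = 62.504
NO-GO = nominal + upper_tol (largest hole = least material condition)
NO-GO = 62.8 + 0.222 = 63.022
spread = NO-GO - GO = 63.022 - 62.504 = 0.5180

0.5180


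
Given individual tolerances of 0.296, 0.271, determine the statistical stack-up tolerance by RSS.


RSS = sqrt(0.296^2 + 0.271^2)
= sqrt(0.161057)
= 0.4013

0.4013


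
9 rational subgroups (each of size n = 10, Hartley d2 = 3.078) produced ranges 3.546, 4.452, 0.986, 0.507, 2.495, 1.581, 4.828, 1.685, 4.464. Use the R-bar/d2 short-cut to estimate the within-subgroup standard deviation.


R_bar = (3.546 + 4.452 + 0.986 + 0.507 + 2.495 + 1.581 + 4.828 + 1.685 + 4.464) / 9
R_bar = 24.544 / 9 = 2.7271111
sigma_hat = R_bar / d2 = 2.7271111 / 3.078 = 0.8860

0.8860


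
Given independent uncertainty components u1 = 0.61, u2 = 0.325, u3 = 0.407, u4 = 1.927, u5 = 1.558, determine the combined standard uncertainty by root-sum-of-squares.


uc = sqrt(0.61^2 + 0.325^2 + 0.407^2 + 1.927^2 + 1.558^2)
uc = sqrt(6.784067)
uc = 2.6046

2.6046


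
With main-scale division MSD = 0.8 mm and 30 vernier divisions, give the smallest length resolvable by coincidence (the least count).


LC = MSD / n_div
= 0.8 / 30
= 0.0267

0.0267


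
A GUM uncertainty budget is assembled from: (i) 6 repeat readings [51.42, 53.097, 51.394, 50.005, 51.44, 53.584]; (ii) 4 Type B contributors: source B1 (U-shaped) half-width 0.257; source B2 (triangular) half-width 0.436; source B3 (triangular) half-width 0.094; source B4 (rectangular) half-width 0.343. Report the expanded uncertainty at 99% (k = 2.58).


mean = (51.42 + 53.097 + 51.394 + 50.005 + 51.44 + 53.584) / 6 = 51.82333333
s = sqrt(sum((x - mean)^2)/(n-1)) = 1.3055619
u_A = s / sqrt(n) = 1.3055619 / sqrt(6) = 0.53299341
u_B1 = 0.257 / sqrt(2) = 0.18172644
u_B2 = 0.436 / sqrt(6) = 0.17799625
u_B3 = 0.094 / sqrt(6) = 0.038375339
u_B4 = 0.343 / sqrt(3) = 0.19803114
uc = sqrt(0.53299341^2 + 0.18172644^2 + 0.17799625^2 + 0.038375339^2 + 0.19803114^2) = 0.62408184
U = k * uc = 2.58 * 0.62408184
U = 1.6101

1.6101


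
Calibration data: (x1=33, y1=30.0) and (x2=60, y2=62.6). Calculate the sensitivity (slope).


slope = (y2 - y1) / (x2 - x1)
= (62.6 - 30.0) / (60 - 33)
= 32.6000 / 27
= 1.2074

1.2074


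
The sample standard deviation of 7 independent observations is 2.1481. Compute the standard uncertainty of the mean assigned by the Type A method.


u_A = s / sqrt(n)
u_A = 2.1481 / sqrt(7)
u_A = 2.1481 / 2.6457513
u_A = 0.8119

0.8119


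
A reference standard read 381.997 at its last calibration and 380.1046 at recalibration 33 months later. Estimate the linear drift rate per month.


rate = (v2 - v1) / months
= (380.1046 - 381.997) / 33
= -1.8924 / 33
= -0.0573

-0.0573


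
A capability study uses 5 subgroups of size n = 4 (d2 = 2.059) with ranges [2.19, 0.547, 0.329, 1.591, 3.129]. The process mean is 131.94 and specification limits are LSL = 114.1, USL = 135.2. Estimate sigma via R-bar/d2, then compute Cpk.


R_bar = (2.19 + 0.547 + 0.329 + 1.591 + 3.129) / 5 = 1.5572
sigma = R_bar / d2 = 1.5572 / 2.059 = 0.75628946
Cp = (USL - LSL)/(6*sigma) = (135.2 - 114.1)/(6*0.75628946) = 4.6499
Cpu = (135.2 - 131.94)/(3*0.75628946) = 1.4368
Cpl = (131.94 - 114.1)/(3*0.75628946) = 7.8630
Cpk = min(Cpu, Cpl) = 1.4368

1.4368


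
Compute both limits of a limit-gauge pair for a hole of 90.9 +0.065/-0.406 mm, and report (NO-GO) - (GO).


GO = nominal - lower_tol (smallest hole = maximum material condition)
GO = 90.9 - 0.406 = 90.494
NO-GO = nominal + upper_tol (largest hole = least material condition)
NO-GO = 90.9 + 0.065 = 90.965
spread = NO-GO - GO = 90.965 - 90.494 = 0.4710

0.4710


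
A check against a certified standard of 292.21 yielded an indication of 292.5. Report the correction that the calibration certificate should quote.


Correction = standard - reading
= 292.21 - 292.5
= -0.2900

-0.2900


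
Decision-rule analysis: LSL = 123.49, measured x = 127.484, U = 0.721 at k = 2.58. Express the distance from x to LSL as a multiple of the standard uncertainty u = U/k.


u = U / k = 0.721 / 2.58 = 0.27945736
margin = |LSL - x| = |123.49 - 127.484| = 3.994
z = margin / u = 3.994 / 0.27945736
z = 14.2920

14.2920


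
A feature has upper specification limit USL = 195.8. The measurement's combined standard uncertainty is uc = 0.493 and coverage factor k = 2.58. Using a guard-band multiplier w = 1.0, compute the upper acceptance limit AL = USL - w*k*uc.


U = k * uc = 2.58 * 0.493 = 1.27194
guard band g = w * U = 1.0 * 1.27194 = 1.27194
AL = USL - g = 195.8 - 1.27194
AL = 194.5281

194.5281


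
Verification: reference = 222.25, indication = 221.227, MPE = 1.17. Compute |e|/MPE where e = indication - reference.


e = indication - reference = 221.227 - 222.25 = -1.0230
|e| = 1.0230
ratio = |e| / MPE = 1.0230 / 1.17
ratio = 0.8744

0.8744


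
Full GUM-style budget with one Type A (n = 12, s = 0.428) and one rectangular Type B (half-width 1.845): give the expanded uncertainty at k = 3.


u_A = s / sqrt(n) = 0.428 / sqrt(12) = 0.12355296
u_B = half_width / sqrt(3) = 1.845 / sqrt(3) = 1.0652112
uc = sqrt(u_A^2 + u_B^2) = sqrt(0.12355296^2 + 1.0652112^2) = 1.0723527
U = k * uc = 3 * 1.0723527
U = 3.2171

3.2171


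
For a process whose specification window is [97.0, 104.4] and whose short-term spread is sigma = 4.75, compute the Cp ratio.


Cp = (USL - LSL) / (6 * sigma)
= (104.4 - 97.0) / (6 * 4.75)
= 7.4000 / 28.5000
= 0.2596

0.2596


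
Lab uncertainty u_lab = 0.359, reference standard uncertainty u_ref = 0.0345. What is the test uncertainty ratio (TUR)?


TUR = u_lab / u_ref
= 0.359 / 0.0345
= 10.4058

10.4058


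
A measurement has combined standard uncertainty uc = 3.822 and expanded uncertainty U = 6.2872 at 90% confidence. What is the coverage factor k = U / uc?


k = U / uc
k = 6.2872 / 3.822
k = 1.645

1.645


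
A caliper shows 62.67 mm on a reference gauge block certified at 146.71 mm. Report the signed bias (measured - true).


Systematic error = measured - true
= 62.67 - 146.71
= -84.0400

-84.0400


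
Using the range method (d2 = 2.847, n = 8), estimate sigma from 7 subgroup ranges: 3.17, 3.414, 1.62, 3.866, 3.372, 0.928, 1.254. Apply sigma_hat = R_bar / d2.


R_bar = (3.17 + 3.414 + 1.62 + 3.866 + 3.372 + 0.928 + 1.254) / 7
R_bar = 17.624 / 7 = 2.5177143
sigma_hat = R_bar / d2 = 2.5177143 / 2.847 = 0.8843

0.8843


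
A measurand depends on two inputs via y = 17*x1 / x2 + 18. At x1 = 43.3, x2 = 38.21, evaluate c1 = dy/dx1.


y = 17*x1 / x2 + 18
dy/dx1 = 17/x2
Evaluate at x2 = 38.21: c1 = 17 / 38.21
c1 = 0.4449

0.4449


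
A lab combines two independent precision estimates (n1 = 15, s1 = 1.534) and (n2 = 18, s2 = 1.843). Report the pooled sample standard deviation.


s_p = sqrt(((n1-1)*s1^2 + (n2-1)*s2^2) / (n1+n2-2))
numerator = (15-1)*1.534^2 + (18-1)*1.843^2 = 32.944184 + 57.743033 = 90.687217
denominator = 15 + 18 - 2 = 31
s_p^2 = 90.687217 / 31 = 2.9253941
s_p = sqrt(2.9253941) = 1.7104

1.7104


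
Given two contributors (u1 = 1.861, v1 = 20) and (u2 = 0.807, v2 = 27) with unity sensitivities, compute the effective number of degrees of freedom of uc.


uc = sqrt(u1^2 + u2^2) = sqrt(1.861^2 + 0.807^2) = 2.0284403
v_eff = uc^4 / (u1^4/v1 + u2^4/v2)
= 2.0284403^4 / (1.861^4/20 + 0.807^4/27)
= 16.929687 / 0.61543796
v_eff = 27.5084

27.5084


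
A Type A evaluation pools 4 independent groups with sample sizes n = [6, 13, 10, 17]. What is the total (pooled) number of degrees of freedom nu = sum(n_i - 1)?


nu = sum_i (n_i - 1)
nu = ((6 - 1) + (13 - 1) + (10 - 1) + (17 - 1))
nu = 5 + 12 + 9 + 16
nu = 42

42


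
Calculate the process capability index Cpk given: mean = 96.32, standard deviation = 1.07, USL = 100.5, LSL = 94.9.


Cpu = (USL - mean) / (3*sigma) = (100.5 - 96.32) / (3*1.07) = 1.3022
Cpl = (mean - LSL) / (3*sigma) = (96.32 - 94.9) / (3*1.07) = 0.4424
Cpk = min(Cpu, Cpl) = 0.4424

0.4424


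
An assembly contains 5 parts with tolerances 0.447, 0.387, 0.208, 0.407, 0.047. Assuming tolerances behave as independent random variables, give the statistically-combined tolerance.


RSS = sqrt(0.447^2 + 0.387^2 + 0.208^2 + 0.407^2 + 0.047^2)
= sqrt(0.5607)
= 0.7488

0.7488


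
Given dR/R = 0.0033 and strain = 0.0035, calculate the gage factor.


GF = (dR/R) / epsilon
= 0.0033 / 0.0035
= 0.9429

0.9429


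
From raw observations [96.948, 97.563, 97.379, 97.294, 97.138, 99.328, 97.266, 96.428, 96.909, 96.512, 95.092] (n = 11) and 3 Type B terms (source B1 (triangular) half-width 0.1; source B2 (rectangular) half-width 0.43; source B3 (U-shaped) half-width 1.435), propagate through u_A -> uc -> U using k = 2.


mean = (96.948 + 97.563 + 97.379 + 97.294 + 97.138 + 99.328 + 97.266 + 96.428 + 96.909 + 96.512 + 95.092) / 11 = 97.07790909
s = sqrt(sum((x - mean)^2)/(n-1)) = 1.0102692
u_A = s / sqrt(n) = 1.0102692 / sqrt(11) = 0.30460762
u_B1 = 0.1 / sqrt(6) = 0.040824829
u_B2 = 0.43 / sqrt(3) = 0.24826062
u_B3 = 1.435 / sqrt(2) = 1.0146982
uc = sqrt(0.30460762^2 + 0.040824829^2 + 0.24826062^2 + 1.0146982^2) = 1.0888977
U = k * uc = 2 * 1.0888977
U = 2.1778

2.1778


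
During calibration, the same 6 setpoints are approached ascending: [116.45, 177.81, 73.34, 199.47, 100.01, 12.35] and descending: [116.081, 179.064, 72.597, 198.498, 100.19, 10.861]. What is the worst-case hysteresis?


|116.45 - 116.081| = 0.3690
|177.81 - 179.064| = 1.2540
|73.34 - 72.597| = 0.7430
|199.47 - 198.498| = 0.9720
|100.01 - 100.19| = 0.1800
|12.35 - 10.861| = 1.4890
hysteresis = max(diffs) = 1.4890

1.4890


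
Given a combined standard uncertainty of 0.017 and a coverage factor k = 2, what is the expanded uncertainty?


U = k * uc
U = 2 * 0.017
U = 0.0340

0.0340


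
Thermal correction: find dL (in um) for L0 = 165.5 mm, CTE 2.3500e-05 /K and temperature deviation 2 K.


dL = L * alpha * dT
= 165.5 * 2.3500e-05 * 2
= 0.0077785 mm
dL_um = 0.0077785 * 1000 = 7.7785 um

7.7785


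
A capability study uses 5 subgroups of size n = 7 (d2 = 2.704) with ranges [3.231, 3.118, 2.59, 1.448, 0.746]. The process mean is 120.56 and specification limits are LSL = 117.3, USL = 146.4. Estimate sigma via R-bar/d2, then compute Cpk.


R_bar = (3.231 + 3.118 + 2.59 + 1.448 + 0.746) / 5 = 2.2266
sigma = R_bar / d2 = 2.2266 / 2.704 = 0.82344675
Cp = (USL - LSL)/(6*sigma) = (146.4 - 117.3)/(6*0.82344675) = 5.8899
Cpu = (146.4 - 120.56)/(3*0.82344675) = 10.4601
Cpl = (120.56 - 117.3)/(3*0.82344675) = 1.3197
Cpk = min(Cpu, Cpl) = 1.3197

1.3197


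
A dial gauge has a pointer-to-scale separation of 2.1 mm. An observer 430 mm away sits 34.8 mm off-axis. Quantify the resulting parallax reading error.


error = h * offset / d
= 2.1 * 34.8 / 430
= 0.1700

0.1700


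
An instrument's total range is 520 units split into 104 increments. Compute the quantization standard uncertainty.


resolution = range / divisions
resolution = 520 / 104 = 5
u_res = resolution / (2*sqrt(3))
u_res = 5 / 3.4641016
u_res = 1.4434

1.4434


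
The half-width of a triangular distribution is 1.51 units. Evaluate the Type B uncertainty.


u_B = half_width / sqrt(6)
u_B = 1.51 / 2.4494897
u_B = 0.6165

0.6165


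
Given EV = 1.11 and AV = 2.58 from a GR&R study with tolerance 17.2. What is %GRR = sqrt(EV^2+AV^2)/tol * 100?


GRR = sqrt(EV^2 + AV^2) = sqrt(1.11^2 + 2.58^2) = 2.8086474
%GRR = GRR / tol * 100 = 2.8086474 / 17.2 * 100
%GRR = 16.3293

16.3293


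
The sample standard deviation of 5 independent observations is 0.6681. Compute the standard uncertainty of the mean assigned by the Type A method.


u_A = s / sqrt(n)
u_A = 0.6681 / sqrt(5)
u_A = 0.6681 / 2.236068
u_A = 0.2988

0.2988


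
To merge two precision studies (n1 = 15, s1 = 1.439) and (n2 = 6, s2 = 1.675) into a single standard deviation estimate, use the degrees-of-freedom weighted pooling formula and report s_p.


s_p = sqrt(((n1-1)*s1^2 + (n2-1)*s2^2) / (n1+n2-2))
numerator = (15-1)*1.439^2 + (6-1)*1.675^2 = 28.990094 + 14.028125 = 43.018219
denominator = 15 + 6 - 2 = 19
s_p^2 = 43.018219 / 19 = 2.2641168
s_p = sqrt(2.2641168) = 1.5047

1.5047


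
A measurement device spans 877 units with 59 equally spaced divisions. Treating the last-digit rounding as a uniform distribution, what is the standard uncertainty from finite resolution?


resolution = range / divisions
resolution = 877 / 59 = 14.864407
u_res = resolution / (2*sqrt(3))
u_res = 14.864407 / 3.4641016
u_res = 4.2910

4.2910


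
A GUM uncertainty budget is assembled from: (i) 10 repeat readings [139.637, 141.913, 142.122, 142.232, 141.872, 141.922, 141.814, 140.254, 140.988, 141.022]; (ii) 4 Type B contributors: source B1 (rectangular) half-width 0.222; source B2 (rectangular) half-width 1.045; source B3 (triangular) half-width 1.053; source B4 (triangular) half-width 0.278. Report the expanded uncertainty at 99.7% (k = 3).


mean = (139.637 + 141.913 + 142.122 + 142.232 + 141.872 + 141.922 + 141.814 + 140.254 + 140.988 + 141.022) / 10 = 141.3776
s = sqrt(sum((x - mean)^2)/(n-1)) = 0.87384441
u_A = s / sqrt(n) = 0.87384441 / sqrt(10) = 0.27633387
u_B1 = 0.222 / sqrt(3) = 0.12817176
u_B2 = 1.045 / sqrt(3) = 0.60333103
u_B3 = 1.053 / sqrt(6) = 0.42988545
u_B4 = 0.278 / sqrt(6) = 0.11349302
uc = sqrt(0.27633387^2 + 0.12817176^2 + 0.60333103^2 + 0.42988545^2 + 0.11349302^2) = 0.80899871
U = k * uc = 3 * 0.80899871
U = 2.4270

2.4270
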